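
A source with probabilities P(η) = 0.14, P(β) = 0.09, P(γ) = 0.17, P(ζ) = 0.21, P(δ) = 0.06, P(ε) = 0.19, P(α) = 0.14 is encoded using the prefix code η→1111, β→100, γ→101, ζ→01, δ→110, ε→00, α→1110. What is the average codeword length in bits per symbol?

L̄ = Σ pᵢ·ℓᵢ = 0.14·4 + 0.09·3 + 0.17·3 + 0.21·2 + 0.06·3 + 0.19·2 + 0.14·4 = 2.88 bits/symbol.

2.88 bits/symbol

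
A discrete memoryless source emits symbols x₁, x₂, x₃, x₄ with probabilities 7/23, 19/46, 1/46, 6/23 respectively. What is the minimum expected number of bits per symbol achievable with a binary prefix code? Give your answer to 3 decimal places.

Repeatedly combine the two least-probable nodes; the expected code length is the sum of the merged weights.
merge 1/46 + 6/23 → 13/46
merge 13/46 + 7/23 → 27/46
merge 19/46 + 27/46 → 1
L = 13/46 + 27/46 + 1 = 43/23 ≈ 1.870 bits/symbol.

1.870 bits/symbol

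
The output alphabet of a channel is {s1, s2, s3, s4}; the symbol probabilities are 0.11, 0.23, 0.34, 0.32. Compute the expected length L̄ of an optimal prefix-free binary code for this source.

2 bits/symbol

Repeatedly combine the two least-probable nodes; the expected code length is the sum of the merged weights.
merge 11/100 + 23/100 → 17/50
merge 8/25 + 17/50 → 33/50
merge 17/50 + 33/50 → 1
L = 17/50 + 33/50 + 1 = 2 bits/symbol.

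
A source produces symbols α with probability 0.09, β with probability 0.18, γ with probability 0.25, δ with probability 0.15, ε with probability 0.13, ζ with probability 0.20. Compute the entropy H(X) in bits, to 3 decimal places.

2.516 bits

H = −Σ pᵢ log₂ pᵢ.
−0.09·log₂(0.09) = 0.3127
−0.18·log₂(0.18) = 0.4453
−0.25·log₂(0.25) = 0.5000
−0.15·log₂(0.15) = 0.4105
−0.13·log₂(0.13) = 0.3826
−0.20·log₂(0.20) = 0.4644
Sum ≈ 2.5155 → 2.516 bits.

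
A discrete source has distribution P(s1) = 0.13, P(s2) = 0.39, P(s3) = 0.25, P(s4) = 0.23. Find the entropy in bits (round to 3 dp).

H = −Σ pᵢ log₂ pᵢ.
−0.13·log₂(0.13) = 0.3826
−0.39·log₂(0.39) = 0.5298
−0.25·log₂(0.25) = 0.5000
−0.23·log₂(0.23) = 0.4877
Sum ≈ 1.9001 → 1.900 bits.

1.900 bits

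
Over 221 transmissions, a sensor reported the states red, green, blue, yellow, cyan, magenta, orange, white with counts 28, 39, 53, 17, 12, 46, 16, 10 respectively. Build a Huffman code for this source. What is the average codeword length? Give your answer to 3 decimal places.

2.801 bits/symbol

Probabilities are the counts divided by 221.
Repeatedly combine the two least-probable nodes; the expected code length is the sum of the merged weights.
merge 10/221 + 12/221 → 22/221
merge 16/221 + 1/13 → 33/221
merge 22/221 + 28/221 → 50/221
merge 33/221 + 3/17 → 72/221
merge 46/221 + 50/221 → 96/221
merge 53/221 + 72/221 → 125/221
merge 96/221 + 125/221 → 1
L = 22/221 + 33/221 + 50/221 + 72/221 + 96/221 + 125/221 + 1 = 619/221 ≈ 2.801 bits/symbol.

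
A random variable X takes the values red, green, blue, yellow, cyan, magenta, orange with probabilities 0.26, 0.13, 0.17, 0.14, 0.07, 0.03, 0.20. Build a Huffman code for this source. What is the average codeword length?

Repeatedly combine the two least-probable nodes; the expected code length is the sum of the merged weights.
merge 3/100 + 7/100 → 1/10
merge 1/10 + 13/100 → 23/100
merge 7/50 + 17/100 → 31/100
merge 1/5 + 23/100 → 43/100
merge 13/50 + 31/100 → 57/100
merge 43/100 + 57/100 → 1
L = 1/10 + 23/100 + 31/100 + 43/100 + 57/100 + 1 = 66/25 = 2.64 bits/symbol.

2.64 bits/symbol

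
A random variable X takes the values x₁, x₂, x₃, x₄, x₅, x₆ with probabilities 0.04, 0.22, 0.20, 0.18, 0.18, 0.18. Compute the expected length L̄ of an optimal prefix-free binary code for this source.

Repeatedly combine the two least-probable nodes; the expected code length is the sum of the merged weights.
merge 1/25 + 9/50 → 11/50
merge 9/50 + 9/50 → 9/25
merge 1/5 + 11/50 → 21/50
merge 11/50 + 9/25 → 29/50
merge 21/50 + 29/50 → 1
L = 11/50 + 9/25 + 21/50 + 29/50 + 1 = 129/50 = 2.58 bits/symbol.

2.58 bits/symbol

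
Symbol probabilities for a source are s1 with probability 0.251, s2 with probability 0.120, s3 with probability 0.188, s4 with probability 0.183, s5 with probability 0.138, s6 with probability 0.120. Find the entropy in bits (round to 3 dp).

H = −Σ pᵢ log₂ pᵢ.
−0.251·log₂(0.251) = 0.5006
−0.120·log₂(0.120) = 0.3671
−0.188·log₂(0.188) = 0.4533
−0.183·log₂(0.183) = 0.4484
−0.138·log₂(0.138) = 0.3943
−0.120·log₂(0.120) = 0.3671
Sum ≈ 2.5307 → 2.531 bits.

2.531 bits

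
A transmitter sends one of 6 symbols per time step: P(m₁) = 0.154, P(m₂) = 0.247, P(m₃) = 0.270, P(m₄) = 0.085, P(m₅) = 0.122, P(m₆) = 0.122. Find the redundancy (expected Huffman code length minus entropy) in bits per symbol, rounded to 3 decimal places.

0.016 bits

Entropy H = −Σ p log₂ p ≈ 2.4668 bits.
Huffman merges: 17/200+61/500→207/1000; 61/500+77/500→69/250; 207/1000+247/1000→227/500; 27/100+69/250→273/500; 227/500+273/500→1. L = 2483/1000 ≈ 2.4830.
L − H = 2.4830 − 2.4668 = 0.016 bits.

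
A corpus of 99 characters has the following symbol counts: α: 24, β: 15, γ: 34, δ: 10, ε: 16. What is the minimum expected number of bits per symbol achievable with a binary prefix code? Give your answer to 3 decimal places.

2.253 bits/symbol

Probabilities are the counts divided by 99.
Repeatedly combine the two least-probable nodes; the expected code length is the sum of the merged weights.
merge 10/99 + 5/33 → 25/99
merge 16/99 + 8/33 → 40/99
merge 25/99 + 34/99 → 59/99
merge 40/99 + 59/99 → 1
L = 25/99 + 40/99 + 59/99 + 1 = 223/99 ≈ 2.253 bits/symbol.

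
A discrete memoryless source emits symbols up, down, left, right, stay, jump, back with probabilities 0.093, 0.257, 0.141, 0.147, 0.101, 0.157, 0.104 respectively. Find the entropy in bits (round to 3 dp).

H = −Σ pᵢ log₂ pᵢ.
−0.093·log₂(0.093) = 0.3187
−0.257·log₂(0.257) = 0.5038
−0.141·log₂(0.141) = 0.3985
−0.147·log₂(0.147) = 0.4066
−0.101·log₂(0.101) = 0.3341
−0.157·log₂(0.157) = 0.4194
−0.104·log₂(0.104) = 0.3396
Sum ≈ 2.7206 → 2.721 bits.

2.721 bits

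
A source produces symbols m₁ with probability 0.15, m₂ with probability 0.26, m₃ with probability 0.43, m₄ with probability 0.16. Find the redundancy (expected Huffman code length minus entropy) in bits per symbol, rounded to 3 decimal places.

0.018 bits

Entropy H = −Σ p log₂ p ≈ 1.8624 bits.
Huffman merges: 3/20+4/25→31/100; 13/50+31/100→57/100; 43/100+57/100→1. L = 47/25 ≈ 1.8800.
L − H = 1.8800 − 1.8624 = 0.018 bits.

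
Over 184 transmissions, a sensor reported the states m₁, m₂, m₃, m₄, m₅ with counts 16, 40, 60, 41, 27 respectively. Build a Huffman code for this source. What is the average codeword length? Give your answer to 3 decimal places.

2.234 bits/symbol

Probabilities are the counts divided by 184.
Repeatedly combine the two least-probable nodes; the expected code length is the sum of the merged weights.
merge 2/23 + 27/184 → 43/184
merge 5/23 + 41/184 → 81/184
merge 43/184 + 15/46 → 103/184
merge 81/184 + 103/184 → 1
L = 43/184 + 81/184 + 103/184 + 1 = 411/184 ≈ 2.234 bits/symbol.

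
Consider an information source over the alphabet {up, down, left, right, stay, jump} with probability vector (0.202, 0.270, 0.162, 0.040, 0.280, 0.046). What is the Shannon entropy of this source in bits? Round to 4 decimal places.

2.3059 bits

H = −Σ pᵢ log₂ pᵢ.
−0.202·log₂(0.202) = 0.4661
−0.270·log₂(0.270) = 0.5100
−0.162·log₂(0.162) = 0.4254
−0.040·log₂(0.040) = 0.1858
−0.280·log₂(0.280) = 0.5142
−0.046·log₂(0.046) = 0.2043
Sum ≈ 2.3059 → 2.3059 bits.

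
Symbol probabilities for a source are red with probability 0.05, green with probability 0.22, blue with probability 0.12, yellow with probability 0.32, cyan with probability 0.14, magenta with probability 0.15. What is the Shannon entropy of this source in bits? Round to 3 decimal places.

2.397 bits

H = −Σ pᵢ log₂ pᵢ.
−0.05·log₂(0.05) = 0.2161
−0.22·log₂(0.22) = 0.4806
−0.12·log₂(0.12) = 0.3671
−0.32·log₂(0.32) = 0.5260
−0.14·log₂(0.14) = 0.3971
−0.15·log₂(0.15) = 0.4105
Sum ≈ 2.3974 → 2.397 bits.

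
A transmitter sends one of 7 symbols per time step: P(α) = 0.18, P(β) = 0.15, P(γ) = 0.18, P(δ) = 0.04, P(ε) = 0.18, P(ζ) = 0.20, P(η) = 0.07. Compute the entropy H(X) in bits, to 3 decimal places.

2.665 bits

H = −Σ pᵢ log₂ pᵢ.
−0.18·log₂(0.18) = 0.4453
−0.15·log₂(0.15) = 0.4105
−0.18·log₂(0.18) = 0.4453
−0.04·log₂(0.04) = 0.1858
−0.18·log₂(0.18) = 0.4453
−0.20·log₂(0.20) = 0.4644
−0.07·log₂(0.07) = 0.2686
Sum ≈ 2.6652 → 2.665 bits.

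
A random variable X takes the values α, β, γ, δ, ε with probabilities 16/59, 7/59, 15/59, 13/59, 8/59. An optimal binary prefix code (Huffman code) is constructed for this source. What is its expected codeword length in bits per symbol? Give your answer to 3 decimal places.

2.254 bits/symbol

Repeatedly combine the two least-probable nodes; the expected code length is the sum of the merged weights.
merge 7/59 + 8/59 → 15/59
merge 13/59 + 15/59 → 28/59
merge 15/59 + 16/59 → 31/59
merge 28/59 + 31/59 → 1
L = 15/59 + 28/59 + 31/59 + 1 = 133/59 ≈ 2.254 bits/symbol.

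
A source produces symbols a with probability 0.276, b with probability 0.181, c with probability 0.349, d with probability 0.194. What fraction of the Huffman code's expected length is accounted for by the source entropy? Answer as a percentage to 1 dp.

97.4%

Entropy H = −Σ p log₂ p ≈ 1.9479 bits.
Huffman merges: 181/1000+97/500→3/8; 69/250+349/1000→5/8; 3/8+5/8→1. L = 2 ≈ 2.0000.
Efficiency = H/L = 1.9479/2.0000 = 97.4%.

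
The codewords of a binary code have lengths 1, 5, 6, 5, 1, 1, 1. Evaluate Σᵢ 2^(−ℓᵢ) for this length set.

With common denominator 2^6 = 64: Σ 2^(−ℓᵢ) = 32/64 + 2/64 + 1/64 + 2/64 + 32/64 + 32/64 + 32/64 = 133/64 = 2.078125.

2.078125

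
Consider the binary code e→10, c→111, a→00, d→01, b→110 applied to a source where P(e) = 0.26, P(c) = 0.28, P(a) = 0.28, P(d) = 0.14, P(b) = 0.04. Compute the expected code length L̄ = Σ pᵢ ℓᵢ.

2.32 bits/symbol

L̄ = Σ pᵢ·ℓᵢ = 0.26·2 + 0.28·3 + 0.28·2 + 0.14·2 + 0.04·3 = 2.32 bits/symbol.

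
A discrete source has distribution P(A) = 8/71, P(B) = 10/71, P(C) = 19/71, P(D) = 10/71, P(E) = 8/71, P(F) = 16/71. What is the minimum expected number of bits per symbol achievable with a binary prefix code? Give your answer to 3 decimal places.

Repeatedly combine the two least-probable nodes; the expected code length is the sum of the merged weights.
merge 8/71 + 8/71 → 16/71
merge 10/71 + 10/71 → 20/71
merge 16/71 + 16/71 → 32/71
merge 19/71 + 20/71 → 39/71
merge 32/71 + 39/71 → 1
L = 16/71 + 20/71 + 32/71 + 39/71 + 1 = 178/71 ≈ 2.507 bits/symbol.

2.507 bits/symbol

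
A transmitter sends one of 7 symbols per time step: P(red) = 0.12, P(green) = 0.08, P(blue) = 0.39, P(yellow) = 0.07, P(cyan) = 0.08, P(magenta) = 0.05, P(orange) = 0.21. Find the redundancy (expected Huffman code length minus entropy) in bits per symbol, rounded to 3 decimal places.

Entropy H = −Σ p log₂ p ≈ 2.4374 bits.
Huffman merges: 1/20+7/100→3/25; 2/25+2/25→4/25; 3/25+3/25→6/25; 4/25+21/100→37/100; 6/25+37/100→61/100; 39/100+61/100→1. L = 5/2 ≈ 2.5000.
L − H = 2.5000 − 2.4374 = 0.063 bits.

0.063 bits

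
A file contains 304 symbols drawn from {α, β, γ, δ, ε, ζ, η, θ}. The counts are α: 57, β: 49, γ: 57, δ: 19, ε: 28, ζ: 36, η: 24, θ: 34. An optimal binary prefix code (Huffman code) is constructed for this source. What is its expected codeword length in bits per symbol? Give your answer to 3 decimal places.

2.954 bits/symbol

Probabilities are the counts divided by 304.
Repeatedly combine the two least-probable nodes; the expected code length is the sum of the merged weights.
merge 1/16 + 3/38 → 43/304
merge 7/76 + 17/152 → 31/152
merge 9/76 + 43/304 → 79/304
merge 49/304 + 3/16 → 53/152
merge 3/16 + 31/152 → 119/304
merge 79/304 + 53/152 → 185/304
merge 119/304 + 185/304 → 1
L = 43/304 + 31/152 + 79/304 + 53/152 + 119/304 + 185/304 + 1 = 449/152 ≈ 2.954 bits/symbol.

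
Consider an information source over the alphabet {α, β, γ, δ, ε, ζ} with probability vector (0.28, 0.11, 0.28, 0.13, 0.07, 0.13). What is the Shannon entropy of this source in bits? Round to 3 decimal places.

2.413 bits

H = −Σ pᵢ log₂ pᵢ.
−0.28·log₂(0.28) = 0.5142
−0.11·log₂(0.11) = 0.3503
−0.28·log₂(0.28) = 0.5142
−0.13·log₂(0.13) = 0.3826
−0.07·log₂(0.07) = 0.2686
−0.13·log₂(0.13) = 0.3826
Sum ≈ 2.4126 → 2.413 bits.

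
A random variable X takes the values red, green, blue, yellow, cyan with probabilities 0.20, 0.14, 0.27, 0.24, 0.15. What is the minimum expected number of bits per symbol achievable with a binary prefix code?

Repeatedly combine the two least-probable nodes; the expected code length is the sum of the merged weights.
merge 7/50 + 3/20 → 29/100
merge 1/5 + 6/25 → 11/25
merge 27/100 + 29/100 → 14/25
merge 11/25 + 14/25 → 1
L = 29/100 + 11/25 + 14/25 + 1 = 229/100 = 2.29 bits/symbol.

2.29 bits/symbol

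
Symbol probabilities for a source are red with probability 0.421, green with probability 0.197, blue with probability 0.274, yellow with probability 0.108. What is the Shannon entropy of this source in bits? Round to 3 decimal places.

H = −Σ pᵢ log₂ pᵢ.
−0.421·log₂(0.421) = 0.5255
−0.197·log₂(0.197) = 0.4617
−0.274·log₂(0.274) = 0.5118
−0.108·log₂(0.108) = 0.3468
Sum ≈ 1.8457 → 1.846 bits.

1.846 bits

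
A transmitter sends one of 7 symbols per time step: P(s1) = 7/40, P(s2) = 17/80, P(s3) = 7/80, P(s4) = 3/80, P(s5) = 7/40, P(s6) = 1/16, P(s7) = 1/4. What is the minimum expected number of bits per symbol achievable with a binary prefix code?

Repeatedly combine the two least-probable nodes; the expected code length is the sum of the merged weights.
merge 3/80 + 1/16 → 1/10
merge 7/80 + 1/10 → 3/16
merge 7/40 + 7/40 → 7/20
merge 3/16 + 17/80 → 2/5
merge 1/4 + 7/20 → 3/5
merge 2/5 + 3/5 → 1
L = 1/10 + 3/16 + 7/20 + 2/5 + 3/5 + 1 = 211/80 = 2.6375 bits/symbol.

2.6375 bits/symbol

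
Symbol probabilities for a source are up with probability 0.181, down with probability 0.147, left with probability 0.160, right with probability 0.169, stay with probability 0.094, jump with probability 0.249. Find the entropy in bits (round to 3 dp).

2.530 bits

H = −Σ pᵢ log₂ pᵢ.
−0.181·log₂(0.181) = 0.4463
−0.147·log₂(0.147) = 0.4066
−0.160·log₂(0.160) = 0.4230
−0.169·log₂(0.169) = 0.4335
−0.094·log₂(0.094) = 0.3207
−0.249·log₂(0.249) = 0.4994
Sum ≈ 2.5295 → 2.530 bits.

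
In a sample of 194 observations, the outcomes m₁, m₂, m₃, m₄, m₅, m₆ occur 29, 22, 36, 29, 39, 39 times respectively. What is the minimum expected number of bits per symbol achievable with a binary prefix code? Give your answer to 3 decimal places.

2.598 bits/symbol

Probabilities are the counts divided by 194.
Repeatedly combine the two least-probable nodes; the expected code length is the sum of the merged weights.
merge 11/97 + 29/194 → 51/194
merge 29/194 + 18/97 → 65/194
merge 39/194 + 39/194 → 39/97
merge 51/194 + 65/194 → 58/97
merge 39/97 + 58/97 → 1
L = 51/194 + 65/194 + 39/97 + 58/97 + 1 = 252/97 ≈ 2.598 bits/symbol.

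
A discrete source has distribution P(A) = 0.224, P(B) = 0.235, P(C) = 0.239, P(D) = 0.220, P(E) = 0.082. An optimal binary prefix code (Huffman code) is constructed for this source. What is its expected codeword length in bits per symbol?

2.302 bits/symbol

Repeatedly combine the two least-probable nodes; the expected code length is the sum of the merged weights.
merge 41/500 + 11/50 → 151/500
merge 28/125 + 47/200 → 459/1000
merge 239/1000 + 151/500 → 541/1000
merge 459/1000 + 541/1000 → 1
L = 151/500 + 459/1000 + 541/1000 + 1 = 1151/500 = 2.302 bits/symbol.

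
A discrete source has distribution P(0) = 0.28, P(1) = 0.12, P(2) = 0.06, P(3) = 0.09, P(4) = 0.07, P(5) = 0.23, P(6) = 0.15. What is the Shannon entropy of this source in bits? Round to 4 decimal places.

2.6042 bits

H = −Σ pᵢ log₂ pᵢ.
−0.28·log₂(0.28) = 0.5142
−0.12·log₂(0.12) = 0.3671
−0.06·log₂(0.06) = 0.2435
−0.09·log₂(0.09) = 0.3127
−0.07·log₂(0.07) = 0.2686
−0.23·log₂(0.23) = 0.4877
−0.15·log₂(0.15) = 0.4105
Sum ≈ 2.6042 → 2.6042 bits.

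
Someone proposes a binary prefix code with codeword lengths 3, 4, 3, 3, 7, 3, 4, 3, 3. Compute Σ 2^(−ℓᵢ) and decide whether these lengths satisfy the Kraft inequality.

With common denominator 2^7 = 128: Σ 2^(−ℓᵢ) = 16/128 + 8/128 + 16/128 + 16/128 + 1/128 + 16/128 + 8/128 + 16/128 + 16/128 = 113/128 = 0.8828125.
Kraft's inequality requires Σ ≤ 1; here Σ = 0.8828125 ≤ 1, so such a prefix code exists.

0.8828125; yes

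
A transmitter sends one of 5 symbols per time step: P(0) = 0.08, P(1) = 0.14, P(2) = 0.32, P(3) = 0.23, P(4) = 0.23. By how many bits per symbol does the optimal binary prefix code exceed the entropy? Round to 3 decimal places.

0.030 bits

Entropy H = −Σ p log₂ p ≈ 2.1900 bits.
Huffman merges: 2/25+7/50→11/50; 11/50+23/100→9/20; 23/100+8/25→11/20; 9/20+11/20→1. L = 111/50 ≈ 2.2200.
L − H = 2.2200 − 2.1900 = 0.030 bits.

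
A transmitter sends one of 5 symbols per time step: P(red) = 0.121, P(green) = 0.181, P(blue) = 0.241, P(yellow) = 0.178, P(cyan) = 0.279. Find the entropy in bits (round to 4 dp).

2.2668 bits

H = −Σ pᵢ log₂ pᵢ.
−0.121·log₂(0.121) = 0.3687
−0.181·log₂(0.181) = 0.4463
−0.241·log₂(0.241) = 0.4947
−0.178·log₂(0.178) = 0.4432
−0.279·log₂(0.279) = 0.5138
Sum ≈ 2.2668 → 2.2668 bits.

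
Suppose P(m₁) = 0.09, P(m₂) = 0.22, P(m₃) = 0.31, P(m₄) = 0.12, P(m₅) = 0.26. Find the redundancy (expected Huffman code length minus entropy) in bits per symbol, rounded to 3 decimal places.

Entropy H = −Σ p log₂ p ≈ 2.1894 bits.
Huffman merges: 9/100+3/25→21/100; 21/100+11/50→43/100; 13/50+31/100→57/100; 43/100+57/100→1. L = 221/100 ≈ 2.2100.
L − H = 2.2100 − 2.1894 = 0.021 bits.

0.021 bits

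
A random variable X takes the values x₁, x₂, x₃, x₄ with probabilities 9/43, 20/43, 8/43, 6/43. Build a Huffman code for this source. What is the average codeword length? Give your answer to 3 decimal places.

1.860 bits/symbol

Repeatedly combine the two least-probable nodes; the expected code length is the sum of the merged weights.
merge 6/43 + 8/43 → 14/43
merge 9/43 + 14/43 → 23/43
merge 20/43 + 23/43 → 1
L = 14/43 + 23/43 + 1 = 80/43 ≈ 1.860 bits/symbol.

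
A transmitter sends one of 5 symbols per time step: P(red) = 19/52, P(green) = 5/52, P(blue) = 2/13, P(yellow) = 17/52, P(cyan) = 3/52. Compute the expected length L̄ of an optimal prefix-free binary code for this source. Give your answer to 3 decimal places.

2.096 bits/symbol

Repeatedly combine the two least-probable nodes; the expected code length is the sum of the merged weights.
merge 3/52 + 5/52 → 2/13
merge 2/13 + 2/13 → 4/13
merge 4/13 + 17/52 → 33/52
merge 19/52 + 33/52 → 1
L = 2/13 + 4/13 + 33/52 + 1 = 109/52 ≈ 2.096 bits/symbol.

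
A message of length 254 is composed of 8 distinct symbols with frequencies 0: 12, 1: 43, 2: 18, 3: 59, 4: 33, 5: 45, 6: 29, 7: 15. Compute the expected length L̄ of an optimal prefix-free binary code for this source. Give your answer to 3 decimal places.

2.874 bits/symbol

Probabilities are the counts divided by 254.
Repeatedly combine the two least-probable nodes; the expected code length is the sum of the merged weights.
merge 6/127 + 15/254 → 27/254
merge 9/127 + 27/254 → 45/254
merge 29/254 + 33/254 → 31/127
merge 43/254 + 45/254 → 44/127
merge 45/254 + 59/254 → 52/127
merge 31/127 + 44/127 → 75/127
merge 52/127 + 75/127 → 1
L = 27/254 + 45/254 + 31/127 + 44/127 + 52/127 + 75/127 + 1 = 365/127 ≈ 2.874 bits/symbol.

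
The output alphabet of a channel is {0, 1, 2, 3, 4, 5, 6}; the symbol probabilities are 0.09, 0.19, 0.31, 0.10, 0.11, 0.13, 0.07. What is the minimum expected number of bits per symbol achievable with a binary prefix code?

Repeatedly combine the two least-probable nodes; the expected code length is the sum of the merged weights.
merge 7/100 + 9/100 → 4/25
merge 1/10 + 11/100 → 21/100
merge 13/100 + 4/25 → 29/100
merge 19/100 + 21/100 → 2/5
merge 29/100 + 31/100 → 3/5
merge 2/5 + 3/5 → 1
L = 4/25 + 21/100 + 29/100 + 2/5 + 3/5 + 1 = 133/50 = 2.66 bits/symbol.

2.66 bits/symbol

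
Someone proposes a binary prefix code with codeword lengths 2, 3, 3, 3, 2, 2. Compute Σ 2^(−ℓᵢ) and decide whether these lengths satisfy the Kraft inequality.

1.125; no

With common denominator 2^3 = 8: Σ 2^(−ℓᵢ) = 2/8 + 1/8 + 1/8 + 1/8 + 2/8 + 2/8 = 9/8 = 1.125.
Kraft's inequality requires Σ ≤ 1; here Σ = 1.125 > 1, so no such prefix code exists.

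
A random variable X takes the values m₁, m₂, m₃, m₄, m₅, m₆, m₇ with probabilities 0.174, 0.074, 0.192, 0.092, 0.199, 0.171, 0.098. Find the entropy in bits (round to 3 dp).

2.718 bits

H = −Σ pᵢ log₂ pᵢ.
−0.174·log₂(0.174) = 0.4390
−0.074·log₂(0.074) = 0.2780
−0.192·log₂(0.192) = 0.4571
−0.092·log₂(0.092) = 0.3167
−0.199·log₂(0.199) = 0.4635
−0.171·log₂(0.171) = 0.4357
−0.098·log₂(0.098) = 0.3284
Sum ≈ 2.7183 → 2.718 bits.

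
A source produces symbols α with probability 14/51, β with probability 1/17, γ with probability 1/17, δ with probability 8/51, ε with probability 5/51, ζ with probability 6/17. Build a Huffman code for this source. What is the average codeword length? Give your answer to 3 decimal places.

Repeatedly combine the two least-probable nodes; the expected code length is the sum of the merged weights.
merge 1/17 + 1/17 → 2/17
merge 5/51 + 2/17 → 11/51
merge 8/51 + 11/51 → 19/51
merge 14/51 + 6/17 → 32/51
merge 19/51 + 32/51 → 1
L = 2/17 + 11/51 + 19/51 + 32/51 + 1 = 7/3 ≈ 2.333 bits/symbol.

2.333 bits/symbol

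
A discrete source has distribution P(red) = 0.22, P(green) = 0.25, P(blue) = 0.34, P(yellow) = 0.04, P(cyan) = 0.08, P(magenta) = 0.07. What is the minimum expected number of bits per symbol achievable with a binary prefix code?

2.3 bits/symbol

Repeatedly combine the two least-probable nodes; the expected code length is the sum of the merged weights.
merge 1/25 + 7/100 → 11/100
merge 2/25 + 11/100 → 19/100
merge 19/100 + 11/50 → 41/100
merge 1/4 + 17/50 → 59/100
merge 41/100 + 59/100 → 1
L = 11/100 + 19/100 + 41/100 + 59/100 + 1 = 23/10 = 2.3 bits/symbol.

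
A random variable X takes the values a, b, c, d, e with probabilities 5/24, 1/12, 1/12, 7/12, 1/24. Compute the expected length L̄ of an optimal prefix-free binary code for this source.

Repeatedly combine the two least-probable nodes; the expected code length is the sum of the merged weights.
merge 1/24 + 1/12 → 1/8
merge 1/12 + 1/8 → 5/24
merge 5/24 + 5/24 → 5/12
merge 5/12 + 7/12 → 1
L = 1/8 + 5/24 + 5/12 + 1 = 7/4 = 1.75 bits/symbol.

1.75 bits/symbol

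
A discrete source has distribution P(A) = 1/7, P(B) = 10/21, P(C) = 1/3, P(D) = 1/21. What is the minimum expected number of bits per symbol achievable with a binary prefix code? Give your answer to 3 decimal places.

1.714 bits/symbol

Repeatedly combine the two least-probable nodes; the expected code length is the sum of the merged weights.
merge 1/21 + 1/7 → 4/21
merge 4/21 + 1/3 → 11/21
merge 10/21 + 11/21 → 1
L = 4/21 + 11/21 + 1 = 12/7 ≈ 1.714 bits/symbol.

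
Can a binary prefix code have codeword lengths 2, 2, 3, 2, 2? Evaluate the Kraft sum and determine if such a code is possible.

With common denominator 2^3 = 8: Σ 2^(−ℓᵢ) = 2/8 + 2/8 + 1/8 + 2/8 + 2/8 = 9/8 = 1.125.
Kraft's inequality requires Σ ≤ 1; here Σ = 1.125 > 1, so no such prefix code exists.

1.125; no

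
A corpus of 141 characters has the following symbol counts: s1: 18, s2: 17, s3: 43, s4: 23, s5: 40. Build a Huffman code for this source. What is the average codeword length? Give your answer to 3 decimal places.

Probabilities are the counts divided by 141.
Repeatedly combine the two least-probable nodes; the expected code length is the sum of the merged weights.
merge 17/141 + 6/47 → 35/141
merge 23/141 + 35/141 → 58/141
merge 40/141 + 43/141 → 83/141
merge 58/141 + 83/141 → 1
L = 35/141 + 58/141 + 83/141 + 1 = 317/141 ≈ 2.248 bits/symbol.

2.248 bits/symbol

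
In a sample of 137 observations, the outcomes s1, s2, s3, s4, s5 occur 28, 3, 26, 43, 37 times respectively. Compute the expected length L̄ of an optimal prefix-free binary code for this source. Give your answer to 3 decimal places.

2.212 bits/symbol

Probabilities are the counts divided by 137.
Repeatedly combine the two least-probable nodes; the expected code length is the sum of the merged weights.
merge 3/137 + 26/137 → 29/137
merge 28/137 + 29/137 → 57/137
merge 37/137 + 43/137 → 80/137
merge 57/137 + 80/137 → 1
L = 29/137 + 57/137 + 80/137 + 1 = 303/137 ≈ 2.212 bits/symbol.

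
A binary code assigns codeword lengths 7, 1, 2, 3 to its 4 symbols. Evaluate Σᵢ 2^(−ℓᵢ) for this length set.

0.8828125

With common denominator 2^7 = 128: Σ 2^(−ℓᵢ) = 1/128 + 64/128 + 32/128 + 16/128 = 113/128 = 0.8828125.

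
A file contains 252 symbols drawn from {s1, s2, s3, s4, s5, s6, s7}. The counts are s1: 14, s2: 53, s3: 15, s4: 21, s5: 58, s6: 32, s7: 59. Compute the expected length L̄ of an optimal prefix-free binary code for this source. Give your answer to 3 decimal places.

2.639 bits/symbol

Probabilities are the counts divided by 252.
Repeatedly combine the two least-probable nodes; the expected code length is the sum of the merged weights.
merge 1/18 + 5/84 → 29/252
merge 1/12 + 29/252 → 25/126
merge 8/63 + 25/126 → 41/126
merge 53/252 + 29/126 → 37/84
merge 59/252 + 41/126 → 47/84
merge 37/84 + 47/84 → 1
L = 29/252 + 25/126 + 41/126 + 37/84 + 47/84 + 1 = 95/36 ≈ 2.639 bits/symbol.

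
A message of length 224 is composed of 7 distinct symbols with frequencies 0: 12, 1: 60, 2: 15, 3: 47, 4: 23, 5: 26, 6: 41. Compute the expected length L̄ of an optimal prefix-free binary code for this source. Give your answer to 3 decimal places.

2.643 bits/symbol

Probabilities are the counts divided by 224.
Repeatedly combine the two least-probable nodes; the expected code length is the sum of the merged weights.
merge 3/56 + 15/224 → 27/224
merge 23/224 + 13/112 → 7/32
merge 27/224 + 41/224 → 17/56
merge 47/224 + 7/32 → 3/7
merge 15/56 + 17/56 → 4/7
merge 3/7 + 4/7 → 1
L = 27/224 + 7/32 + 17/56 + 3/7 + 4/7 + 1 = 37/14 ≈ 2.643 bits/symbol.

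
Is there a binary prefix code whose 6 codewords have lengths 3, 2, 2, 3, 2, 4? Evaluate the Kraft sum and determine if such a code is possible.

1.0625; no

With common denominator 2^4 = 16: Σ 2^(−ℓᵢ) = 2/16 + 4/16 + 4/16 + 2/16 + 4/16 + 1/16 = 17/16 = 1.0625.
Kraft's inequality requires Σ ≤ 1; here Σ = 1.0625 > 1, so no such prefix code exists.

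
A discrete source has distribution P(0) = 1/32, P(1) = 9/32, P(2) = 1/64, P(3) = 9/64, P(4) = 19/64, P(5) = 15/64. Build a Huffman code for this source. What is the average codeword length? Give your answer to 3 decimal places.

2.234 bits/symbol

Repeatedly combine the two least-probable nodes; the expected code length is the sum of the merged weights.
merge 1/64 + 1/32 → 3/64
merge 3/64 + 9/64 → 3/16
merge 3/16 + 15/64 → 27/64
merge 9/32 + 19/64 → 37/64
merge 27/64 + 37/64 → 1
L = 3/64 + 3/16 + 27/64 + 37/64 + 1 = 143/64 ≈ 2.234 bits/symbol.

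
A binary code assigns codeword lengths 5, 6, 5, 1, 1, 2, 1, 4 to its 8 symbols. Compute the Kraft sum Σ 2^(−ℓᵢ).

With common denominator 2^6 = 64: Σ 2^(−ℓᵢ) = 2/64 + 1/64 + 2/64 + 32/64 + 32/64 + 16/64 + 32/64 + 4/64 = 121/64 = 1.890625.

1.890625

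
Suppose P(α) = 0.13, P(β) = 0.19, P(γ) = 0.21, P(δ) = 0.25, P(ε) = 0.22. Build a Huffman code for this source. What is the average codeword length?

2.32 bits/symbol

Repeatedly combine the two least-probable nodes; the expected code length is the sum of the merged weights.
merge 13/100 + 19/100 → 8/25
merge 21/100 + 11/50 → 43/100
merge 1/4 + 8/25 → 57/100
merge 43/100 + 57/100 → 1
L = 8/25 + 43/100 + 57/100 + 1 = 58/25 = 2.32 bits/symbol.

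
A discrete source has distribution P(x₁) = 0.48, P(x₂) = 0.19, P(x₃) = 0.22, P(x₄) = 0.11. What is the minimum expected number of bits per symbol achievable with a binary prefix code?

1.82 bits/symbol

Repeatedly combine the two least-probable nodes; the expected code length is the sum of the merged weights.
merge 11/100 + 19/100 → 3/10
merge 11/50 + 3/10 → 13/25
merge 12/25 + 13/25 → 1
L = 3/10 + 13/25 + 1 = 91/50 = 1.82 bits/symbol.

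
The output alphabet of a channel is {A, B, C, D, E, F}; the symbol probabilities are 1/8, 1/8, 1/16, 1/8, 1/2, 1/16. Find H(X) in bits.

Each probability is a power of 1/2, so log₂(1/p) is an integer.
H = Σ p·log₂(1/p) = 1/8·3 + 1/8·3 + 1/16·4 + 1/8·3 + 1/2·1 + 1/16·4 = 2.125 bits.

2.125 bits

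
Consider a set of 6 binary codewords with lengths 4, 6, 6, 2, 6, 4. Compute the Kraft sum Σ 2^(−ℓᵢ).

0.421875

With common denominator 2^6 = 64: Σ 2^(−ℓᵢ) = 4/64 + 1/64 + 1/64 + 16/64 + 1/64 + 4/64 = 27/64 = 0.421875.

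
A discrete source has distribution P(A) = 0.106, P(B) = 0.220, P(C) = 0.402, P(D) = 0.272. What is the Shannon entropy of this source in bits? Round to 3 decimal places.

H = −Σ pᵢ log₂ pᵢ.
−0.106·log₂(0.106) = 0.3432
−0.220·log₂(0.220) = 0.4806
−0.402·log₂(0.402) = 0.5285
−0.272·log₂(0.272) = 0.5109
Sum ≈ 1.8632 → 1.863 bits.

1.863 bits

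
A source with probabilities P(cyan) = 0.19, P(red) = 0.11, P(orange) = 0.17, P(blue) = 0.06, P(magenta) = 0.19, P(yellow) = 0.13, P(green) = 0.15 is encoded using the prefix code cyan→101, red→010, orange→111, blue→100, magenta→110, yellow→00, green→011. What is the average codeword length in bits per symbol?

L̄ = Σ pᵢ·ℓᵢ = 0.19·3 + 0.11·3 + 0.17·3 + 0.06·3 + 0.19·3 + 0.13·2 + 0.15·3 = 2.87 bits/symbol.

2.87 bits/symbol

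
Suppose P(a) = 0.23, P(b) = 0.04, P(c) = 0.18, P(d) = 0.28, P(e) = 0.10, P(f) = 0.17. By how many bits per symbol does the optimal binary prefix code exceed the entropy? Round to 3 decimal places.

Entropy H = −Σ p log₂ p ≈ 2.3997 bits.
Huffman merges: 1/25+1/10→7/50; 7/50+17/100→31/100; 9/50+23/100→41/100; 7/25+31/100→59/100; 41/100+59/100→1. L = 49/20 ≈ 2.4500.
L − H = 2.4500 − 2.3997 = 0.050 bits.

0.050 bits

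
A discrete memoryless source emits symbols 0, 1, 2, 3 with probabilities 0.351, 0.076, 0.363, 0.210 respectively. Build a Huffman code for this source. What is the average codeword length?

1.923 bits/symbol

Repeatedly combine the two least-probable nodes; the expected code length is the sum of the merged weights.
merge 19/250 + 21/100 → 143/500
merge 143/500 + 351/1000 → 637/1000
merge 363/1000 + 637/1000 → 1
L = 143/500 + 637/1000 + 1 = 1923/1000 = 1.923 bits/symbol.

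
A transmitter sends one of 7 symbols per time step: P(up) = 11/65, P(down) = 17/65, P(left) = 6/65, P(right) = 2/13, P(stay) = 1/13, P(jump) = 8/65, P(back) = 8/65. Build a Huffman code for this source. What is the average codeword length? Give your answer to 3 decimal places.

Repeatedly combine the two least-probable nodes; the expected code length is the sum of the merged weights.
merge 1/13 + 6/65 → 11/65
merge 8/65 + 8/65 → 16/65
merge 2/13 + 11/65 → 21/65
merge 11/65 + 16/65 → 27/65
merge 17/65 + 21/65 → 38/65
merge 27/65 + 38/65 → 1
L = 11/65 + 16/65 + 21/65 + 27/65 + 38/65 + 1 = 178/65 ≈ 2.738 bits/symbol.

2.738 bits/symbol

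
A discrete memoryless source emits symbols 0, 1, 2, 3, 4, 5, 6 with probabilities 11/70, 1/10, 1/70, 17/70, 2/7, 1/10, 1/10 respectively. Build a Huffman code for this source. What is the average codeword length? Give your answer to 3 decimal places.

Repeatedly combine the two least-probable nodes; the expected code length is the sum of the merged weights.
merge 1/70 + 1/10 → 4/35
merge 1/10 + 1/10 → 1/5
merge 4/35 + 11/70 → 19/70
merge 1/5 + 17/70 → 31/70
merge 19/70 + 2/7 → 39/70
merge 31/70 + 39/70 → 1
L = 4/35 + 1/5 + 19/70 + 31/70 + 39/70 + 1 = 181/70 ≈ 2.586 bits/symbol.

2.586 bits/symbol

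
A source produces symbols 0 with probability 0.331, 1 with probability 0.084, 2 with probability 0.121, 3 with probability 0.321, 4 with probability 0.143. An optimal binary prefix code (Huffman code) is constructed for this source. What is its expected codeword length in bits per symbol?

2.205 bits/symbol

Repeatedly combine the two least-probable nodes; the expected code length is the sum of the merged weights.
merge 21/250 + 121/1000 → 41/200
merge 143/1000 + 41/200 → 87/250
merge 321/1000 + 331/1000 → 163/250
merge 87/250 + 163/250 → 1
L = 41/200 + 87/250 + 163/250 + 1 = 441/200 = 2.205 bits/symbol.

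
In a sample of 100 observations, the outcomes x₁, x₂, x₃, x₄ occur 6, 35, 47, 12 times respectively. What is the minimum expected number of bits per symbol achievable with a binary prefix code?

Probabilities are the counts divided by 100.
Repeatedly combine the two least-probable nodes; the expected code length is the sum of the merged weights.
merge 3/50 + 3/25 → 9/50
merge 9/50 + 7/20 → 53/100
merge 47/100 + 53/100 → 1
L = 9/50 + 53/100 + 1 = 171/100 = 1.71 bits/symbol.

1.71 bits/symbol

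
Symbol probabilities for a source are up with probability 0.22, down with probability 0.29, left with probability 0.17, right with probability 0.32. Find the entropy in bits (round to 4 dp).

H = −Σ pᵢ log₂ pᵢ.
−0.22·log₂(0.22) = 0.4806
−0.29·log₂(0.29) = 0.5179
−0.17·log₂(0.17) = 0.4346
−0.32·log₂(0.32) = 0.5260
Sum ≈ 1.9591 → 1.9591 bits.

1.9591 bits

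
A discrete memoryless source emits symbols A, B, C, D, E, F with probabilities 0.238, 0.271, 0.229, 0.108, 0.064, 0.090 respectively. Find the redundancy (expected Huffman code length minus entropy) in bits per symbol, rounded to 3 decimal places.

0.012 bits

Entropy H = −Σ p log₂ p ≈ 2.4036 bits.
Huffman merges: 8/125+9/100→77/500; 27/250+77/500→131/500; 229/1000+119/500→467/1000; 131/500+271/1000→533/1000; 467/1000+533/1000→1. L = 302/125 ≈ 2.4160.
L − H = 2.4160 − 2.4036 = 0.012 bits.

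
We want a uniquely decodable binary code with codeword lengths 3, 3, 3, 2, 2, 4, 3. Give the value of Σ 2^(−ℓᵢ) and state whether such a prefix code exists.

With common denominator 2^4 = 16: Σ 2^(−ℓᵢ) = 2/16 + 2/16 + 2/16 + 4/16 + 4/16 + 1/16 + 2/16 = 17/16 = 1.0625.
Kraft's inequality requires Σ ≤ 1; here Σ = 1.0625 > 1, so no such prefix code exists.

1.0625; no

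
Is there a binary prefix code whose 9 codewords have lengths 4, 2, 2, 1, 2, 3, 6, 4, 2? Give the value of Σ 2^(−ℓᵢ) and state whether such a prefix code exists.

1.765625; no

With common denominator 2^6 = 64: Σ 2^(−ℓᵢ) = 4/64 + 16/64 + 16/64 + 32/64 + 16/64 + 8/64 + 1/64 + 4/64 + 16/64 = 113/64 = 1.765625.
Kraft's inequality requires Σ ≤ 1; here Σ = 1.765625 > 1, so no such prefix code exists.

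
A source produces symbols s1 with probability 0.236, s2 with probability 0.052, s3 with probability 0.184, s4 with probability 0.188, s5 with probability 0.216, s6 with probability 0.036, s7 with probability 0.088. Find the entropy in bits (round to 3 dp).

H = −Σ pᵢ log₂ pᵢ.
−0.236·log₂(0.236) = 0.4916
−0.052·log₂(0.052) = 0.2218
−0.184·log₂(0.184) = 0.4494
−0.188·log₂(0.188) = 0.4533
−0.216·log₂(0.216) = 0.4776
−0.036·log₂(0.036) = 0.1727
−0.088·log₂(0.088) = 0.3086
Sum ≈ 2.5749 → 2.575 bits.

2.575 bits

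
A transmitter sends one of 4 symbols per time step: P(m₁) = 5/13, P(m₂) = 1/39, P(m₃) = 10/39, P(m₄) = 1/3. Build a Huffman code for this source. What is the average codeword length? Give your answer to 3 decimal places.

1.897 bits/symbol

Repeatedly combine the two least-probable nodes; the expected code length is the sum of the merged weights.
merge 1/39 + 10/39 → 11/39
merge 11/39 + 1/3 → 8/13
merge 5/13 + 8/13 → 1
L = 11/39 + 8/13 + 1 = 74/39 ≈ 1.897 bits/symbol.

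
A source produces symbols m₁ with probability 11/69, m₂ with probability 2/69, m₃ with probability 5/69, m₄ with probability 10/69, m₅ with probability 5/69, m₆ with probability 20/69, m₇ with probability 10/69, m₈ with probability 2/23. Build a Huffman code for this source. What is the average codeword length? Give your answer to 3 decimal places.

2.812 bits/symbol

Repeatedly combine the two least-probable nodes; the expected code length is the sum of the merged weights.
merge 2/69 + 5/69 → 7/69
merge 5/69 + 2/23 → 11/69
merge 7/69 + 10/69 → 17/69
merge 10/69 + 11/69 → 7/23
merge 11/69 + 17/69 → 28/69
merge 20/69 + 7/23 → 41/69
merge 28/69 + 41/69 → 1
L = 7/69 + 11/69 + 17/69 + 7/23 + 28/69 + 41/69 + 1 = 194/69 ≈ 2.812 bits/symbol.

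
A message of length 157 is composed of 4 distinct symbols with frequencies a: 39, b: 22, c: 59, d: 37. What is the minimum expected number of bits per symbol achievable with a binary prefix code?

2 bits/symbol

Probabilities are the counts divided by 157.
Repeatedly combine the two least-probable nodes; the expected code length is the sum of the merged weights.
merge 22/157 + 37/157 → 59/157
merge 39/157 + 59/157 → 98/157
merge 59/157 + 98/157 → 1
L = 59/157 + 98/157 + 1 = 2 bits/symbol.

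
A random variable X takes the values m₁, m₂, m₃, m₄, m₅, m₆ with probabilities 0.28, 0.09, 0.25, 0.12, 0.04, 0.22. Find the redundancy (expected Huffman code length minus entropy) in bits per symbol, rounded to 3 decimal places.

0.020 bits

Entropy H = −Σ p log₂ p ≈ 2.3603 bits.
Huffman merges: 1/25+9/100→13/100; 3/25+13/100→1/4; 11/50+1/4→47/100; 1/4+7/25→53/100; 47/100+53/100→1. L = 119/50 ≈ 2.3800.
L − H = 2.3800 − 2.3603 = 0.020 bits.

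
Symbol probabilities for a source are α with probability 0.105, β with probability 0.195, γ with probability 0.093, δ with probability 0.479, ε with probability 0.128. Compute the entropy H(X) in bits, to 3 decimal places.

2.008 bits

H = −Σ pᵢ log₂ pᵢ.
−0.105·log₂(0.105) = 0.3414
−0.195·log₂(0.195) = 0.4599
−0.093·log₂(0.093) = 0.3187
−0.479·log₂(0.479) = 0.5087
−0.128·log₂(0.128) = 0.3796
Sum ≈ 2.0083 → 2.008 bits.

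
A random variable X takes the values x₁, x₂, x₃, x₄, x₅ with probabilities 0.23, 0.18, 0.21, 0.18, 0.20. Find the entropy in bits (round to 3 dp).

H = −Σ pᵢ log₂ pᵢ.
−0.23·log₂(0.23) = 0.4877
−0.18·log₂(0.18) = 0.4453
−0.21·log₂(0.21) = 0.4728
−0.18·log₂(0.18) = 0.4453
−0.20·log₂(0.20) = 0.4644
Sum ≈ 2.3155 → 2.315 bits.

2.315 bits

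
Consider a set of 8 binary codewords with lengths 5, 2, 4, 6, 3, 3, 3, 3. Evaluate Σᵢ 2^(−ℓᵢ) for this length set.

With common denominator 2^6 = 64: Σ 2^(−ℓᵢ) = 2/64 + 16/64 + 4/64 + 1/64 + 8/64 + 8/64 + 8/64 + 8/64 = 55/64 = 0.859375.

0.859375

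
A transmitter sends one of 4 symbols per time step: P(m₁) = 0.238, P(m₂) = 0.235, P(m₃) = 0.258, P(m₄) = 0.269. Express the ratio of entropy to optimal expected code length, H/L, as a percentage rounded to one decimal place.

Entropy H = −Σ p log₂ p ≈ 1.9977 bits.
Huffman merges: 47/200+119/500→473/1000; 129/500+269/1000→527/1000; 473/1000+527/1000→1. L = 2 ≈ 2.0000.
Efficiency = H/L = 1.9977/2.0000 = 99.9%.

99.9%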